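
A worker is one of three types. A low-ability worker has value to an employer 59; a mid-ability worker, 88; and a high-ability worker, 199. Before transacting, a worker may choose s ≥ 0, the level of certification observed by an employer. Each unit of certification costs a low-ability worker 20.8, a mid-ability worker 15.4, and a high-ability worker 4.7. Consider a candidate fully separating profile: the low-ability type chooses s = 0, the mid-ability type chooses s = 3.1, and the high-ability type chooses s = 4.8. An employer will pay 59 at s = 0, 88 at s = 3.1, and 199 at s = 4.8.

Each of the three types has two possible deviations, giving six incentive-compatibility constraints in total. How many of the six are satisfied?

3

Mid-ability (own payoff 88 − 15.4×3.1 = 40.26): to s=0 gives 59 → profitable ✗; to s=4.8 gives 199 − 15.4×4.8 = 125.08 → profitable ✗.
High-ability (own payoff 199 − 4.7×4.8 = 176.44): to s=0 gives 59 → no gain ✓; to s=3.1 gives 88 − 4.7×3.1 = 73.43 → no gain ✓.
Low-ability (own payoff 59): to s=3.1 gives 88 − 20.8×3.1 = 23.52 → no gain ✓; to s=4.8 gives 199 − 20.8×4.8 = 99.16 → profitable ✗.
3 of the 6 constraints hold; not an equilibrium.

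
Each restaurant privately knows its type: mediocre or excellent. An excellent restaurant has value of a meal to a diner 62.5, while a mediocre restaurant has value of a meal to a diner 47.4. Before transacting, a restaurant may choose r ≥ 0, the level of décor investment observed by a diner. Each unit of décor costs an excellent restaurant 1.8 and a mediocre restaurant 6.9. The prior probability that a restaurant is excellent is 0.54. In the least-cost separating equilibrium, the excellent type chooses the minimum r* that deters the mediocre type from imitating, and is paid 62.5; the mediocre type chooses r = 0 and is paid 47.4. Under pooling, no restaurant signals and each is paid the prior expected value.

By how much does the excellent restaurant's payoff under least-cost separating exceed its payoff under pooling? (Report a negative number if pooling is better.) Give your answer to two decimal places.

Least-cost separating signal: r* solves 47.4 = 62.5 − 6.9·r*, so r* = (62.5 − 47.4)/6.9 ≈ 2.1884.
Excellent type's separating payoff: 62.5 − 1.8 × r* = 62.5 − 1.8 × (62.5 − 47.4)/6.9 = 62.5 − 27.18/6.9 ≈ 58.5609.
Pooling payoff: 0.54 × 62.5 + 0.46 × 47.4 = 55.554.
Difference: 58.5609 − 55.554 = 3.0069, i.e. 3.01 to two decimal places.
The excellent type prefers to separate.

3.01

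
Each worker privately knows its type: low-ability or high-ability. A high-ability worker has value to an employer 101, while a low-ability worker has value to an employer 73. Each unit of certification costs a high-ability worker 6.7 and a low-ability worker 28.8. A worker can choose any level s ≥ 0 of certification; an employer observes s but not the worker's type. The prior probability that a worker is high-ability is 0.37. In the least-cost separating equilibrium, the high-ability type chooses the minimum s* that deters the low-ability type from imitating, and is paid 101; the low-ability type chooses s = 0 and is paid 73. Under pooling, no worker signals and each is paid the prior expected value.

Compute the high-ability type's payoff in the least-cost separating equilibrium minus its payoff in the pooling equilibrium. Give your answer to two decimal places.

Least-cost separating signal: s* solves 73 = 101 − 28.8·s*, so s* = (101 − 73)/28.8 ≈ 0.9722.
High-ability type's separating payoff: 101 − 6.7 × s* = 101 − 6.7 × (101 − 73)/28.8 = 101 − 187.6/28.8 ≈ 94.4861.
Pooling payoff: 0.37 × 101 + 0.63 × 73 = 83.36.
Difference: 94.4861 − 83.36 = 11.1261, i.e. 11.13 to two decimal places.
The high-ability type prefers to separate.

11.13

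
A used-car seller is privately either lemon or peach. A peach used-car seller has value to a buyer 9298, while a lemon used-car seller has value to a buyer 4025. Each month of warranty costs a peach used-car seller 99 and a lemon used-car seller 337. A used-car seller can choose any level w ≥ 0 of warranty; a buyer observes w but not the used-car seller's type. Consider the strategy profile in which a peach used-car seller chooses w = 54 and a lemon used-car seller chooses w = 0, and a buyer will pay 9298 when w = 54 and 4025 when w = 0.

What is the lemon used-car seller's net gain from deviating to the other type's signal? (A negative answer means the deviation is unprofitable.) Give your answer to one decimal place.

-12925.0

Playing w = 0 the lemon used-car seller receives 4025.
Deviating to w = 54 brings payment 9298 at cost 337 × 54 = 18198, netting -8900.
Gain from deviating: -8900 − 4025 = -12925.0.
The gain is negative, so the lemon type's incentive-compatibility constraint is satisfied.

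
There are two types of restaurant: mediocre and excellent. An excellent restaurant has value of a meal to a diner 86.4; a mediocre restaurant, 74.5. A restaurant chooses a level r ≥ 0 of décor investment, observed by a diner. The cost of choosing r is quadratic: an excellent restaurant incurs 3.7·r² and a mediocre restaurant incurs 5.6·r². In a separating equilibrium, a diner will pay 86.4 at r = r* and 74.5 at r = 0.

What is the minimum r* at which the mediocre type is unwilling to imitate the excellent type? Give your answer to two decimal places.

1.46

The mediocre type at r = 0 receives 74.5; imitating at r* yields 86.4 − 5.6·r*².
Indifference: 74.5 = 86.4 − 5.6·r*², so r*² = (86.4 − 74.5) / 5.6 = 2.125.
r* = √2.125 ≈ 1.46.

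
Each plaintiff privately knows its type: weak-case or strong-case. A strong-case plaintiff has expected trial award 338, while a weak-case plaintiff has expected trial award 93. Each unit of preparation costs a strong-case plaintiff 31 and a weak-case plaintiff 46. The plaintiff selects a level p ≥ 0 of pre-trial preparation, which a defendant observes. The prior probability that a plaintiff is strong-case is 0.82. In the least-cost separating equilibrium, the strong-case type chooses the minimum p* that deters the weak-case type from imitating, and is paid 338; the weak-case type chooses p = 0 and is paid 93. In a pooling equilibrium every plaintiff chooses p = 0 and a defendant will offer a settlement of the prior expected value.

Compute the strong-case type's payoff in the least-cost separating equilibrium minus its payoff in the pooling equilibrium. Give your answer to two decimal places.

Least-cost separating signal: p* solves 93 = 338 − 46·p*, so p* = (338 − 93)/46 ≈ 5.3261.
Strong-case type's separating payoff: 338 − 31 × p* = 338 − 31 × (338 − 93)/46 = 338 − 7595/46 ≈ 172.8913.
Pooling payoff: 0.82 × 338 + 0.18 × 93 = 293.9.
Difference: 172.8913 − 293.9 = -121.0087, i.e. -121.01 to two decimal places.
The strong-case type would prefer the pooling outcome.

-121.01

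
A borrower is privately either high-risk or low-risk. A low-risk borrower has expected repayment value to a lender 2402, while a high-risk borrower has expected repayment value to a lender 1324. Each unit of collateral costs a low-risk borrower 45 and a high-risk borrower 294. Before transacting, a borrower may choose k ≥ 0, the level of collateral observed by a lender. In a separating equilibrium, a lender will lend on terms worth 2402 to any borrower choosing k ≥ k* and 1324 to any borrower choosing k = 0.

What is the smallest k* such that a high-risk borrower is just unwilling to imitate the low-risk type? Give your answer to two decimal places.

3.67

A high-risk borrower choosing k = 0 receives 1324.
Imitating at k* instead would pay 2402 at cost 294·k*, netting 2402 − 294·k*.
Indifference: 1324 = 2402 − 294·k*, so k* = (2402 − 1324) / 294 ≈ 3.67.
This is the high-risk type's binding incentive-compatibility constraint; any k ≥ 3.67 sustains separation on that side.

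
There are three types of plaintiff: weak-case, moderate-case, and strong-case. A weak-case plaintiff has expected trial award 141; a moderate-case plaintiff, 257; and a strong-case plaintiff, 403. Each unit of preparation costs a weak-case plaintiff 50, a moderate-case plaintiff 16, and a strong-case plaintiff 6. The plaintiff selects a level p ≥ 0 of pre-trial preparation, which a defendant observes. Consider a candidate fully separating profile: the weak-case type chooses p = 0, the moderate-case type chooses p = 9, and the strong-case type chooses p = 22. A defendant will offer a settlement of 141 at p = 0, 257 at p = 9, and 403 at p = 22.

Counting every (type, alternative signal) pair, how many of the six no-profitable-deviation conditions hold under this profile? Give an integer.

Strong-case (own payoff 403 − 6×22 = 271): to p=0 gives 141 → no gain ✓; to p=9 gives 257 − 6×9 = 203 → no gain ✓.
Moderate-case (own payoff 257 − 16×9 = 113): to p=0 gives 141 → profitable ✗; to p=22 gives 403 − 16×22 = 51 → no gain ✓.
Weak-case (own payoff 141): to p=9 gives 257 − 50×9 = -193 → no gain ✓; to p=22 gives 403 − 50×22 = -697 → no gain ✓.
5 of the 6 constraints hold; not an equilibrium.

5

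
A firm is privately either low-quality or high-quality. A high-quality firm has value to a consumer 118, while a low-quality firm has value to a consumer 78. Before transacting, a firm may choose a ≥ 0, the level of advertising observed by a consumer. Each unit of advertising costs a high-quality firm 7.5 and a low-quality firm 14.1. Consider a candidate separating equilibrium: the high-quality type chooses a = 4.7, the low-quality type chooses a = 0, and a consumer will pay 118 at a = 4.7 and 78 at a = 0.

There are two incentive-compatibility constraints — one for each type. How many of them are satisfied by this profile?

2

Low-quality type: stay at 0 → 78; mimic → 118 − 14.1 × 4.7 = 51.73. IC holds (78 ≥ 51.73).
High-quality type: signal → 118 − 7.5 × 4.7 = 82.75; deviate to 0 → 78. IC holds (82.75 ≥ 78).
2 of 2 constraints hold, so this is a separating equilibrium.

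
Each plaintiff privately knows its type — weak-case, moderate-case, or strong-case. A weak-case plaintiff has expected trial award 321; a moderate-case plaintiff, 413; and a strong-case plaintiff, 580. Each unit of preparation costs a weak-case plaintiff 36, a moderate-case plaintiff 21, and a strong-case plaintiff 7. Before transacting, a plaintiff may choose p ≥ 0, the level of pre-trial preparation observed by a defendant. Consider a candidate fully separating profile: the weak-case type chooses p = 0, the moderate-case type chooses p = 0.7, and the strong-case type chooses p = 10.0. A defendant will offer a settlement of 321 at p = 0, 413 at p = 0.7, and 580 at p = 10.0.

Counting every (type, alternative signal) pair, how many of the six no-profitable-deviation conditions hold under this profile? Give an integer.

Strong-case (own payoff 580 − 7×10.0 = 510): to p=0 gives 321 → no gain ✓; to p=0.7 gives 413 − 7×0.7 = 408.1 → no gain ✓.
Moderate-case (own payoff 413 − 21×0.7 = 398.3): to p=0 gives 321 → no gain ✓; to p=10.0 gives 580 − 21×10.0 = 370 → no gain ✓.
Weak-case (own payoff 321): to p=0.7 gives 413 − 36×0.7 = 387.8 → profitable ✗; to p=10.0 gives 580 − 36×10.0 = 220 → no gain ✓.
5 of the 6 constraints hold; not an equilibrium.

5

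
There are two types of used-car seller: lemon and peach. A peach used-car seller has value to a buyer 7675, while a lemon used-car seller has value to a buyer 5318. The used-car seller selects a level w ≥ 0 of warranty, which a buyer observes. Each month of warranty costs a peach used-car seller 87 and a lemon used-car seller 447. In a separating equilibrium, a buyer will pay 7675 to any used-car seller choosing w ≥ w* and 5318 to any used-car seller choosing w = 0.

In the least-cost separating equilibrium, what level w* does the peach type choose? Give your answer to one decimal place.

A lemon used-car seller choosing w = 0 receives 5318.
Imitating at w* instead would pay 7675 at cost 447·w*, netting 7675 − 447·w*.
Indifference: 5318 = 7675 − 447·w*, so w* = (7675 − 5318) / 447 ≈ 5.3.
At w* the lemon type's incentive constraint just binds; the peach type strictly prefers w* since its per-unit cost is lower.

5.3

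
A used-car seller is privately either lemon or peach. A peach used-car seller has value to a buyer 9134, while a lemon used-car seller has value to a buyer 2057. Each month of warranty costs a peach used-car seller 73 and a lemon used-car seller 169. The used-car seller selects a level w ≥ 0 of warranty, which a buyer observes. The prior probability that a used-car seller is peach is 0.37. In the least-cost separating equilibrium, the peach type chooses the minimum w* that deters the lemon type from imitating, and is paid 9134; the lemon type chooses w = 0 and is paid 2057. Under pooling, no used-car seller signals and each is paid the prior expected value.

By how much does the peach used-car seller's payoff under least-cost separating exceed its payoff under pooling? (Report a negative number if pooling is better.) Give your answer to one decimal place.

1401.6

Least-cost separating signal: w* solves 2057 = 9134 − 169·w*, so w* = (9134 − 2057)/169 ≈ 41.8757.
Peach type's separating payoff: 9134 − 73 × w* = 9134 − 73 × (9134 − 2057)/169 = 9134 − 516621/169 ≈ 6077.071.
Pooling payoff: 0.37 × 9134 + 0.63 × 2057 = 4675.49.
Difference: 6077.071 − 4675.49 = 1401.581, i.e. 1401.6 to one decimal place.
The peach type prefers to separate.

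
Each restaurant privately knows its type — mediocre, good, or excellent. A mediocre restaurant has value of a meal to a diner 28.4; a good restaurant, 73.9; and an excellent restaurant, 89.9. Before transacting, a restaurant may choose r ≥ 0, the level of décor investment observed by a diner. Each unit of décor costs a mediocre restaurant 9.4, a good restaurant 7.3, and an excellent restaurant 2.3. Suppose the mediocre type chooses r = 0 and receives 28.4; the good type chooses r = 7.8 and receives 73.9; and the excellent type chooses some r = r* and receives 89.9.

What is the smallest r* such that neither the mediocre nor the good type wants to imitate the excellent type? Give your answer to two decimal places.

9.99

Good type (on-path payoff 73.9 − 7.3×7.8 = 16.96) won't mimic when 16.96 ≥ 89.9 − 7.3·r*, i.e. r* ≥ 9.99.
Mediocre type (on-path payoff 28.4) won't mimic when 28.4 ≥ 89.9 − 9.4·r*, i.e. r* ≥ 6.54.
Both must hold, so r* = max(6.54, 9.99) = 9.99. The good type's constraint binds.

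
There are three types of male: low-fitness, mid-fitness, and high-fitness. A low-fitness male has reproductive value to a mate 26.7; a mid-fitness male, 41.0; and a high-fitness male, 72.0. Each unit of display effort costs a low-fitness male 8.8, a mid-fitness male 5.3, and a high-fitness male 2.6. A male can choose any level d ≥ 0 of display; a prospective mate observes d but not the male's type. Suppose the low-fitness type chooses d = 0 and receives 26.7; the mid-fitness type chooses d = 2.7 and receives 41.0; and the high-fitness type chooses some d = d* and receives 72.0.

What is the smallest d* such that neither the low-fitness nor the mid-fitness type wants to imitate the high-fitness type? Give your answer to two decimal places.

Mid-fitness type (on-path payoff 41.0 − 5.3×2.7 = 26.69) won't mimic when 26.69 ≥ 72.0 − 5.3·d*, i.e. d* ≥ 8.55.
Low-fitness type (on-path payoff 26.7) won't mimic when 26.7 ≥ 72.0 − 8.8·d*, i.e. d* ≥ 5.15.
Both must hold, so d* = max(5.15, 8.55) = 8.55. The mid-fitness type's constraint binds.

8.55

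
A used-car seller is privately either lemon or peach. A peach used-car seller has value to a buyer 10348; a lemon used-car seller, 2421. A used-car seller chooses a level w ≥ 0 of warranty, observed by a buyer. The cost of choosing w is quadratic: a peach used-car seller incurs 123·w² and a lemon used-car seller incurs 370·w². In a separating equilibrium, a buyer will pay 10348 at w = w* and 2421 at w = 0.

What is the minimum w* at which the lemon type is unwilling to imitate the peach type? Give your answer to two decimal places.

The lemon type at w = 0 receives 2421; imitating at w* yields 10348 − 370·w*².
Indifference: 2421 = 10348 − 370·w*², so w*² = (10348 − 2421) / 370 ≈ 21.4243.
w* = √21.4243 ≈ 4.63.

4.63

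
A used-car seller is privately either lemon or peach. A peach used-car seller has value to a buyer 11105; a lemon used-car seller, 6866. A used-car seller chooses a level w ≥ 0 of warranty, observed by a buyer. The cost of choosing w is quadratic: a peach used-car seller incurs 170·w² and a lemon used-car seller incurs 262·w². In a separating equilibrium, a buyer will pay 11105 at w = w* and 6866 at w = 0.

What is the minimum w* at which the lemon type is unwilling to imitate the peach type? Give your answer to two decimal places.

The lemon type at w = 0 receives 6866; imitating at w* yields 11105 − 262·w*².
Indifference: 6866 = 11105 − 262·w*², so w*² = (11105 − 6866) / 262 ≈ 16.1794.
w* = √16.1794 ≈ 4.02.

4.02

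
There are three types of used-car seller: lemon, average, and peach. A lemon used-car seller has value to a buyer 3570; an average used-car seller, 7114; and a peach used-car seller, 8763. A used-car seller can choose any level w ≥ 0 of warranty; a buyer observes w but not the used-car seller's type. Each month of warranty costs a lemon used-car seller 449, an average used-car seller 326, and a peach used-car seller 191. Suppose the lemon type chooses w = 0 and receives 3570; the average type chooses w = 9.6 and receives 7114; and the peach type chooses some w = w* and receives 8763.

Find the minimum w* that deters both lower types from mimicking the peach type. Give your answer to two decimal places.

14.66

Average type (on-path payoff 7114 − 326×9.6 = 3984.4) won't mimic when 3984.4 ≥ 8763 − 326·w*, i.e. w* ≥ 14.66.
Lemon type (on-path payoff 3570) won't mimic when 3570 ≥ 8763 − 449·w*, i.e. w* ≥ 11.57.
Both must hold, so w* = max(11.57, 14.66) = 14.66. The average type's constraint binds.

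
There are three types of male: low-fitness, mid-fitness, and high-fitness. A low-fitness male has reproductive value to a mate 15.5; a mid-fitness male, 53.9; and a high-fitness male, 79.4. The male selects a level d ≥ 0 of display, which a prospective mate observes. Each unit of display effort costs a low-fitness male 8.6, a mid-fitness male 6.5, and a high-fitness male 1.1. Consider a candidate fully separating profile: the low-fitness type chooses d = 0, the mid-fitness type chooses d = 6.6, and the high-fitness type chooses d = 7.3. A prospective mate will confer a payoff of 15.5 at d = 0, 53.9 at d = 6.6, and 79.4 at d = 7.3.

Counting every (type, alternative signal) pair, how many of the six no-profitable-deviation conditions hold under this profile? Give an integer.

3

Low-fitness (own payoff 15.5): to d=6.6 gives 53.9 − 8.6×6.6 = -2.86 → no gain ✓; to d=7.3 gives 79.4 − 8.6×7.3 = 16.62 → profitable ✗.
Mid-fitness (own payoff 53.9 − 6.5×6.6 = 11): to d=0 gives 15.5 → profitable ✗; to d=7.3 gives 79.4 − 6.5×7.3 = 31.95 → profitable ✗.
High-fitness (own payoff 79.4 − 1.1×7.3 = 71.37): to d=0 gives 15.5 → no gain ✓; to d=6.6 gives 53.9 − 1.1×6.6 = 46.64 → no gain ✓.
3 of the 6 constraints hold; not an equilibrium.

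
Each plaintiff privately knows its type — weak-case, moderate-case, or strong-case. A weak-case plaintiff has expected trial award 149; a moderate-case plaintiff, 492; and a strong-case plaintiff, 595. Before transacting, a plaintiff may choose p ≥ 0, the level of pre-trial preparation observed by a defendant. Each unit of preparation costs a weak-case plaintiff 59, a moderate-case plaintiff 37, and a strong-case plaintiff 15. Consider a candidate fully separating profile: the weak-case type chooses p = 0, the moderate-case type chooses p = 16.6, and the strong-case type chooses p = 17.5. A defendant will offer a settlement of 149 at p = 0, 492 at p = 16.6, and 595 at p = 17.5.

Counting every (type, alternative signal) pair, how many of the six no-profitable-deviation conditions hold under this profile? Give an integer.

Weak-case (own payoff 149): to p=16.6 gives 492 − 59×16.6 = -487.4 → no gain ✓; to p=17.5 gives 595 − 59×17.5 = -437.5 → no gain ✓.
Strong-case (own payoff 595 − 15×17.5 = 332.5): to p=0 gives 149 → no gain ✓; to p=16.6 gives 492 − 15×16.6 = 243 → no gain ✓.
Moderate-case (own payoff 492 − 37×16.6 = -122.2): to p=0 gives 149 → profitable ✗; to p=17.5 gives 595 − 37×17.5 = -52.5 → profitable ✗.
4 of the 6 constraints hold; not an equilibrium.

4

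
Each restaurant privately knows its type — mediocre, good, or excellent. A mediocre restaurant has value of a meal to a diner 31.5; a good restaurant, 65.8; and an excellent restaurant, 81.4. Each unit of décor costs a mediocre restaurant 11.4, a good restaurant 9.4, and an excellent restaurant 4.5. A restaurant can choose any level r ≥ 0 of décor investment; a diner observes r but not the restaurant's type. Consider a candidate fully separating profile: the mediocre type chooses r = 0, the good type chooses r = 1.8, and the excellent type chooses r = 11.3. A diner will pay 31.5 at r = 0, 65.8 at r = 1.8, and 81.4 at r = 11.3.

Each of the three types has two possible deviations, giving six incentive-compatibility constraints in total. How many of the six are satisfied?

Mediocre (own payoff 31.5): to r=1.8 gives 65.8 − 11.4×1.8 = 45.28 → profitable ✗; to r=11.3 gives 81.4 − 11.4×11.3 = -47.42 → no gain ✓.
Good (own payoff 65.8 − 9.4×1.8 = 48.88): to r=0 gives 31.5 → no gain ✓; to r=11.3 gives 81.4 − 9.4×11.3 = -24.82 → no gain ✓.
Excellent (own payoff 81.4 − 4.5×11.3 = 30.55): to r=0 gives 31.5 → profitable ✗; to r=1.8 gives 65.8 − 4.5×1.8 = 57.7 → profitable ✗.
3 of the 6 constraints hold; not an equilibrium.

3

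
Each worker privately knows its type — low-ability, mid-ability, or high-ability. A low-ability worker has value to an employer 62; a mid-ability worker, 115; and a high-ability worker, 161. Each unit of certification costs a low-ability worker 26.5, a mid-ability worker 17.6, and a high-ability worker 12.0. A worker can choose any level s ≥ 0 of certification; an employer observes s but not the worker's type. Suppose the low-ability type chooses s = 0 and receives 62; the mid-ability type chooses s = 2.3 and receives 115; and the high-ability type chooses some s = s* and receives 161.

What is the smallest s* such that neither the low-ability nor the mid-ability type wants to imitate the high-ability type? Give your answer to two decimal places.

4.91

Mid-ability type (on-path payoff 115 − 17.6×2.3 = 74.52) won't mimic when 74.52 ≥ 161 − 17.6·s*, i.e. s* ≥ 4.91.
Low-ability type (on-path payoff 62) won't mimic when 62 ≥ 161 − 26.5·s*, i.e. s* ≥ 3.74.
Both must hold, so s* = max(3.74, 4.91) = 4.91. The mid-ability type's constraint binds.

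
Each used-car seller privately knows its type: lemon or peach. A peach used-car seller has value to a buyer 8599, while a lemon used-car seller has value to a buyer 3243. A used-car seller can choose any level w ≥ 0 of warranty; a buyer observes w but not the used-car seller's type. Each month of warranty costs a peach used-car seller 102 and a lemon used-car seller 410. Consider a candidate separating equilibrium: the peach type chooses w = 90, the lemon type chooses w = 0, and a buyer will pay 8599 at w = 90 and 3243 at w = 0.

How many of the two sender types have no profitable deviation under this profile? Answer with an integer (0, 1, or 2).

Peach type: signal → 8599 − 102 × 90 = -581; deviate to 0 → 3243. IC fails (-581 < 3243).
Lemon type: stay at 0 → 3243; mimic → 8599 − 410 × 90 = -28301. IC holds (3243 ≥ -28301).
1 of 2 constraints hold, so this profile is not an equilibrium.

1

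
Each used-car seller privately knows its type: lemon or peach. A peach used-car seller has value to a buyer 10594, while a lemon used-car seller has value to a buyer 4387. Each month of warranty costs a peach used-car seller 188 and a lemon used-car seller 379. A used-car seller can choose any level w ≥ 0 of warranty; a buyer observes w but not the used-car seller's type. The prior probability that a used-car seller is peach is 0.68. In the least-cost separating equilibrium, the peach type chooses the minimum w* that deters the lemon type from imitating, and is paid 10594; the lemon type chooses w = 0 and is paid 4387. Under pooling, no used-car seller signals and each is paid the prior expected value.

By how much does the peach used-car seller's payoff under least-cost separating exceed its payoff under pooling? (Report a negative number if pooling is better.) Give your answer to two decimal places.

Least-cost separating signal: w* solves 4387 = 10594 − 379·w*, so w* = (10594 − 4387)/379 ≈ 16.3773.
Peach type's separating payoff: 10594 − 188 × w* = 10594 − 188 × (10594 − 4387)/379 = 10594 − 1166916/379 ≈ 7515.0660.
Pooling payoff: 0.68 × 10594 + 0.32 × 4387 = 8607.76.
Difference: 7515.0660 − 8607.76 = -1092.694, i.e. -1092.69 to two decimal places.
The peach type would prefer the pooling outcome.

-1092.69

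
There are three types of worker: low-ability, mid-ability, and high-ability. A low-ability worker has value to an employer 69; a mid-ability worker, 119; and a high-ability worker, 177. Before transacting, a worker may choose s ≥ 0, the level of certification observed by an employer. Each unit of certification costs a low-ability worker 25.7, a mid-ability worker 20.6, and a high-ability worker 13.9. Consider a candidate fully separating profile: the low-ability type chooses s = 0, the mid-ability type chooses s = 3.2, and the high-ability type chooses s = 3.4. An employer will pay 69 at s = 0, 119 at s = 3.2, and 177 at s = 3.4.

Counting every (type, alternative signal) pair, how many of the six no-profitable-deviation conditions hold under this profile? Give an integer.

High-ability (own payoff 177 − 13.9×3.4 = 129.74): to s=0 gives 69 → no gain ✓; to s=3.2 gives 119 − 13.9×3.2 = 74.52 → no gain ✓.
Mid-ability (own payoff 119 − 20.6×3.2 = 53.08): to s=0 gives 69 → profitable ✗; to s=3.4 gives 177 − 20.6×3.4 = 106.96 → profitable ✗.
Low-ability (own payoff 69): to s=3.2 gives 119 − 25.7×3.2 = 36.76 → no gain ✓; to s=3.4 gives 177 − 25.7×3.4 = 89.62 → profitable ✗.
3 of the 6 constraints hold; not an equilibrium.

3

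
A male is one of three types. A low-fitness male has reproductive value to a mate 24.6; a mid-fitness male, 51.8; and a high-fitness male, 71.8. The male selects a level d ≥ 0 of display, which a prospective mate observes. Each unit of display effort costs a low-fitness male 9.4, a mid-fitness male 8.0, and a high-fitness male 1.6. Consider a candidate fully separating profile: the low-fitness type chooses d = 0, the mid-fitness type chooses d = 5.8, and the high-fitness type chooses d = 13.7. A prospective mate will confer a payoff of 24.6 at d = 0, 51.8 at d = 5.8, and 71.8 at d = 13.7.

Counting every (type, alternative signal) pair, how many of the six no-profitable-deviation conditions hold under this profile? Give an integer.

High-fitness (own payoff 71.8 − 1.6×13.7 = 49.88): to d=0 gives 24.6 → no gain ✓; to d=5.8 gives 51.8 − 1.6×5.8 = 42.52 → no gain ✓.
Low-fitness (own payoff 24.6): to d=5.8 gives 51.8 − 9.4×5.8 = -2.72 → no gain ✓; to d=13.7 gives 71.8 − 9.4×13.7 = -56.98 → no gain ✓.
Mid-fitness (own payoff 51.8 − 8.0×5.8 = 5.4): to d=0 gives 24.6 → profitable ✗; to d=13.7 gives 71.8 − 8.0×13.7 = -37.8 → no gain ✓.
5 of the 6 constraints hold; not an equilibrium.

5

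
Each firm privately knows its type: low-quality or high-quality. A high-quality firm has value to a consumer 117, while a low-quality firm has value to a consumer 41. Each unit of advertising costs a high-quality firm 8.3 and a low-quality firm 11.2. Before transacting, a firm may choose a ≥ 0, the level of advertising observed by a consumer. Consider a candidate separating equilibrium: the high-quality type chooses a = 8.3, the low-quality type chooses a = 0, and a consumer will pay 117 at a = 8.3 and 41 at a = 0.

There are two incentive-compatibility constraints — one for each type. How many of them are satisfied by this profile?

High-quality type: signal → 117 − 8.3 × 8.3 = 48.11; deviate to 0 → 41. IC holds (48.11 ≥ 41).
Low-quality type: stay at 0 → 41; mimic → 117 − 11.2 × 8.3 = 24.04. IC holds (41 ≥ 24.04).
2 of 2 constraints hold, so this is a separating equilibrium.

2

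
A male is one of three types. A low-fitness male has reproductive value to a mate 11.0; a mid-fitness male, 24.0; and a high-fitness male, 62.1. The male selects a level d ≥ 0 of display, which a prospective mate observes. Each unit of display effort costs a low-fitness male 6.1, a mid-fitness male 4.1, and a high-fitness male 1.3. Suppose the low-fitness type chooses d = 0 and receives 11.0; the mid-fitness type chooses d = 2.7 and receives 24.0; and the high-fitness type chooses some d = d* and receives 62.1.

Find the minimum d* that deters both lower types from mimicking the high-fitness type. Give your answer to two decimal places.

Mid-fitness type (on-path payoff 24.0 − 4.1×2.7 = 12.93) won't mimic when 12.93 ≥ 62.1 − 4.1·d*, i.e. d* ≥ 11.99.
Low-fitness type (on-path payoff 11.0) won't mimic when 11.0 ≥ 62.1 − 6.1·d*, i.e. d* ≥ 8.38.
Both must hold, so d* = max(8.38, 11.99) = 11.99. The mid-fitness type's constraint binds.

11.99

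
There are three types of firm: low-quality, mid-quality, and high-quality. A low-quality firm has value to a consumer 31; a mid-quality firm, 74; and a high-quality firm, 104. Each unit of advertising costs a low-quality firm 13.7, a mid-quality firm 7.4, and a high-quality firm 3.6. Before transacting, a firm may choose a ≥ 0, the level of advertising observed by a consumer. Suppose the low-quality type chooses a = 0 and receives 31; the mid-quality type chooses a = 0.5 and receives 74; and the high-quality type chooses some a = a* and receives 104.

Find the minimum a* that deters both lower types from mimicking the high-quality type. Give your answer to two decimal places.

5.33

Low-quality type (on-path payoff 31) won't mimic when 31 ≥ 104 − 13.7·a*, i.e. a* ≥ 5.33.
Mid-quality type (on-path payoff 74 − 7.4×0.5 = 70.3) won't mimic when 70.3 ≥ 104 − 7.4·a*, i.e. a* ≥ 4.55.
Both must hold, so a* = max(5.33, 4.55) = 5.33. The low-quality type's constraint binds.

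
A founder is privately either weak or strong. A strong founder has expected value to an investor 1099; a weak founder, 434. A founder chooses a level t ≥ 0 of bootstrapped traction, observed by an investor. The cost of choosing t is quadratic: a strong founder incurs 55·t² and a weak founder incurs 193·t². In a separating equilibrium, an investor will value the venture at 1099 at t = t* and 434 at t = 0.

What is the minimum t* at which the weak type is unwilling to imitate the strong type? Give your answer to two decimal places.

1.86

The weak type at t = 0 receives 434; imitating at t* yields 1099 − 193·t*².
Indifference: 434 = 1099 − 193·t*², so t*² = (1099 − 434) / 193 ≈ 3.4456.
t* = √3.4456 ≈ 1.86.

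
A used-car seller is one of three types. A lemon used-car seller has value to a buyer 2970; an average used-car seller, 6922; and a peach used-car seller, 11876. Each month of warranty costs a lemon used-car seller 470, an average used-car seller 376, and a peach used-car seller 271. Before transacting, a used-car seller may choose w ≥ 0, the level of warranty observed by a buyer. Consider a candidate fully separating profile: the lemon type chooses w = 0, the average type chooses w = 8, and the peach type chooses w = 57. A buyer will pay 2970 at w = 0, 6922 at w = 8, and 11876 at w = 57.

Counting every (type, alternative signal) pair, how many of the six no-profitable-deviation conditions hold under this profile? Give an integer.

Lemon (own payoff 2970): to w=8 gives 6922 − 470×8 = 3162 → profitable ✗; to w=57 gives 11876 − 470×57 = -14914 → no gain ✓.
Average (own payoff 6922 − 376×8 = 3914): to w=0 gives 2970 → no gain ✓; to w=57 gives 11876 − 376×57 = -9556 → no gain ✓.
Peach (own payoff 11876 − 271×57 = -3571): to w=0 gives 2970 → profitable ✗; to w=8 gives 6922 − 271×8 = 4754 → profitable ✗.
3 of the 6 constraints hold; not an equilibrium.

3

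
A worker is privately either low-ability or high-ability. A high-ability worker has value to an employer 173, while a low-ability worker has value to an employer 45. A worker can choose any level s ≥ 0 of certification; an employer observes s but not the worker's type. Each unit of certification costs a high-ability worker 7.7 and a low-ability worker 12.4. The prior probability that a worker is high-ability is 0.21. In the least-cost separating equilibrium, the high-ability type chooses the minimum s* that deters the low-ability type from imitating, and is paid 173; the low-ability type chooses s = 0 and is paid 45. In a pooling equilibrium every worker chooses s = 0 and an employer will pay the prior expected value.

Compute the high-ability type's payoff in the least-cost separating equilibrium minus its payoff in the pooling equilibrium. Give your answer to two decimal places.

21.64

Least-cost separating signal: s* solves 45 = 173 − 12.4·s*, so s* = (173 − 45)/12.4 ≈ 10.3226.
High-ability type's separating payoff: 173 − 7.7 × s* = 173 − 7.7 × (173 − 45)/12.4 = 173 − 985.6/12.4 ≈ 93.5161.
Pooling payoff: 0.21 × 173 + 0.79 × 45 = 71.88.
Difference: 93.5161 − 71.88 = 21.6361, i.e. 21.64 to two decimal places.
The high-ability type prefers to separate.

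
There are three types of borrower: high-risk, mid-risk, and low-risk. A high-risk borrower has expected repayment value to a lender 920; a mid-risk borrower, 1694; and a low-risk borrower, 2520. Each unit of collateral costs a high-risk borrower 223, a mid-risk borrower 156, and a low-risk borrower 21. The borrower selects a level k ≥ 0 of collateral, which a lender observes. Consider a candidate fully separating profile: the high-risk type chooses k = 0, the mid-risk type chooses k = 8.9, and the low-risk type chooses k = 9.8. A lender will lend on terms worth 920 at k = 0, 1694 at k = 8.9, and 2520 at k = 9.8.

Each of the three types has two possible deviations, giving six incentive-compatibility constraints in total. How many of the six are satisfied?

4

High-risk (own payoff 920): to k=8.9 gives 1694 − 223×8.9 = -290.7 → no gain ✓; to k=9.8 gives 2520 − 223×9.8 = 334.6 → no gain ✓.
Low-risk (own payoff 2520 − 21×9.8 = 2314.2): to k=0 gives 920 → no gain ✓; to k=8.9 gives 1694 − 21×8.9 = 1507.1 → no gain ✓.
Mid-risk (own payoff 1694 − 156×8.9 = 305.6): to k=0 gives 920 → profitable ✗; to k=9.8 gives 2520 − 156×9.8 = 991.2 → profitable ✗.
4 of the 6 constraints hold; not an equilibrium.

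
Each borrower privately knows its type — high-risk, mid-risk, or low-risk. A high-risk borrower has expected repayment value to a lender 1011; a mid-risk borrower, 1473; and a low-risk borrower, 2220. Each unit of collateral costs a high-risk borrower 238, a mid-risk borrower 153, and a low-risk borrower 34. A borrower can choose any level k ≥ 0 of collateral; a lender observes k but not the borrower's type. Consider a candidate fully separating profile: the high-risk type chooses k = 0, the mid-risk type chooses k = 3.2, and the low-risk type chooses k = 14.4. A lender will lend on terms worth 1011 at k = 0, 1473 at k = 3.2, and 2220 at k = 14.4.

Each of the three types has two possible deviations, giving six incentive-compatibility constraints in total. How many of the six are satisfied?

Mid-risk (own payoff 1473 − 153×3.2 = 983.4): to k=0 gives 1011 → profitable ✗; to k=14.4 gives 2220 − 153×14.4 = 16.8 → no gain ✓.
Low-risk (own payoff 2220 − 34×14.4 = 1730.4): to k=0 gives 1011 → no gain ✓; to k=3.2 gives 1473 − 34×3.2 = 1364.2 → no gain ✓.
High-risk (own payoff 1011): to k=3.2 gives 1473 − 238×3.2 = 711.4 → no gain ✓; to k=14.4 gives 2220 − 238×14.4 = -1207.2 → no gain ✓.
5 of the 6 constraints hold; not an equilibrium.

5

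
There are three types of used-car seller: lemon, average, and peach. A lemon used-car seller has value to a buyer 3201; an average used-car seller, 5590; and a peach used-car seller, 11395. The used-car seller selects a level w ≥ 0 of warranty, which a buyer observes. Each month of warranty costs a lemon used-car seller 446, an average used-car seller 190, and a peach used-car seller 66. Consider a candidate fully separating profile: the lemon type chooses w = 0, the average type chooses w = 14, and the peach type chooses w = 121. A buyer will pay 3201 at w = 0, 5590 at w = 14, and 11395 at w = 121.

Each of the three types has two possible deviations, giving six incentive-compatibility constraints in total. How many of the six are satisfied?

Average (own payoff 5590 − 190×14 = 2930): to w=0 gives 3201 → profitable ✗; to w=121 gives 11395 − 190×121 = -11595 → no gain ✓.
Lemon (own payoff 3201): to w=14 gives 5590 − 446×14 = -654 → no gain ✓; to w=121 gives 11395 − 446×121 = -42571 → no gain ✓.
Peach (own payoff 11395 − 66×121 = 3409): to w=0 gives 3201 → no gain ✓; to w=14 gives 5590 − 66×14 = 4666 → profitable ✗.
4 of the 6 constraints hold; not an equilibrium.

4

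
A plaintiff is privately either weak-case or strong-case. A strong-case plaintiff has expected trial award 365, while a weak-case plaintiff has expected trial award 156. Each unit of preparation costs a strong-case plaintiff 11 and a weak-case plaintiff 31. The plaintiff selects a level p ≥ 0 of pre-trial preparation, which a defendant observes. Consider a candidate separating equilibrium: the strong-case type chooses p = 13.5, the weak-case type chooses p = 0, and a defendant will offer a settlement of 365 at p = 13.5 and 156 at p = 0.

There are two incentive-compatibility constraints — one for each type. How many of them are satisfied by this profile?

2

Weak-case type: stay at 0 → 156; mimic → 365 − 31 × 13.5 = -53.5. IC holds (156 ≥ -53.5).
Strong-case type: signal → 365 − 11 × 13.5 = 216.5; deviate to 0 → 156. IC holds (216.5 ≥ 156).
2 of 2 constraints hold, so this is a separating equilibrium.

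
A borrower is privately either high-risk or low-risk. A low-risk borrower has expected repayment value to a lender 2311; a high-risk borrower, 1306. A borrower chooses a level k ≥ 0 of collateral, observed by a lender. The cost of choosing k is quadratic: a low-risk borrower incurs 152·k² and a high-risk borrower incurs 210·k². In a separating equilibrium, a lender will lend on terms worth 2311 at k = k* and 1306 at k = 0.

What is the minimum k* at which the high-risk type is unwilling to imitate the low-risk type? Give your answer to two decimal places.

2.19

The high-risk type at k = 0 receives 1306; imitating at k* yields 2311 − 210·k*².
Indifference: 1306 = 2311 − 210·k*², so k*² = (2311 − 1306) / 210 ≈ 4.7857.
k* = √4.7857 ≈ 2.19.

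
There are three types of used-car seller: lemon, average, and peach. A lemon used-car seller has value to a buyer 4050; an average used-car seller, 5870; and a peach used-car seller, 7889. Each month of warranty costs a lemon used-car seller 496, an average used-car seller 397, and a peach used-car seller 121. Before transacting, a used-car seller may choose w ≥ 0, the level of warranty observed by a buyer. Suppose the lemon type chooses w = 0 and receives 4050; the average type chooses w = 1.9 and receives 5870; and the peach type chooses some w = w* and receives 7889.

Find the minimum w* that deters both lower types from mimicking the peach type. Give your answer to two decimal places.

7.74

Lemon type (on-path payoff 4050) won't mimic when 4050 ≥ 7889 − 496·w*, i.e. w* ≥ 7.74.
Average type (on-path payoff 5870 − 397×1.9 = 5115.7) won't mimic when 5115.7 ≥ 7889 − 397·w*, i.e. w* ≥ 6.99.
Both must hold, so w* = max(7.74, 6.99) = 7.74. The lemon type's constraint binds.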